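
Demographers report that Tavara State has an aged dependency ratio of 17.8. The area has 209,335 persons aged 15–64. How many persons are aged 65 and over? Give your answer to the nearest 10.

Aged 65 and over: 37,260

Old-age dependency ratio = elderly / working-age × 100
17.8 = E / 209,335 × 100
⇒ 37,260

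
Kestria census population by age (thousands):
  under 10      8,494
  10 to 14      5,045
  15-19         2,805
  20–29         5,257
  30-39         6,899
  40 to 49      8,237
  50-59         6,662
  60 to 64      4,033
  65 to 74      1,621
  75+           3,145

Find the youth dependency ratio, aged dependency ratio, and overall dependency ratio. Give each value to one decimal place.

0–14: 8,494 + 5,045 = 13,539
15–64: 2,805 + 5,257 + 6,899 + 8,237 + 6,662 + 4,033 = 33,893
65+: 1,621 + 3,145 = 4,766
Youth dependency ratio = 13,539 / 33,893 × 100 = 39.9
Old-age dependency ratio = 4,766 / 33,893 × 100 = 14.1
Total dependency ratio = (13,539 + 4,766) / 33,893 × 100 = 18,305 / 33,893 × 100 = 54.0

Youth dependency ratio: 39.9
Old-age dependency ratio: 14.1
Total dependency ratio: 54.0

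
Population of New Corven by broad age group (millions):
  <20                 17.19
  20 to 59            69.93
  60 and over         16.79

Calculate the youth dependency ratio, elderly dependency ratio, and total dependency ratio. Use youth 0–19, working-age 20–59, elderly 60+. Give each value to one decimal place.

Youth dependency ratio = 17.19 / 69.93 × 100 = 24.6
Old-age dependency ratio = 16.79 / 69.93 × 100 = 24.0
Total dependency ratio = (17.19 + 16.79) / 69.93 × 100 = 33.98 / 69.93 × 100 = 48.6

Youth dependency ratio: 24.6
Old-age dependency ratio: 24.0
Total dependency ratio: 48.6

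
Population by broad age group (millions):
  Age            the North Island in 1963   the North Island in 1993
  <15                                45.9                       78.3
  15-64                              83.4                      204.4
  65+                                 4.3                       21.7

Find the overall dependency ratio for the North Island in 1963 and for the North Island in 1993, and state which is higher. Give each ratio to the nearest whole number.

the North Island in 1963: (45.9 + 4.3) / 83.4 × 100 = 50.2 / 83.4 × 100 = 60
the North Island in 1993: (78.3 + 21.7) / 204.4 × 100 = 100.0 / 204.4 × 100 = 49

the North Island in 1963: 60
the North Island in 1993: 49
Higher: the North Island in 1963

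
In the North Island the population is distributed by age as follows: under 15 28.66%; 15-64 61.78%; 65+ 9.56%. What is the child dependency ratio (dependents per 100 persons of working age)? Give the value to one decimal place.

Youth dependency ratio = 28.66 / 61.78 × 100 = 46.4

Youth dependency ratio: 46.4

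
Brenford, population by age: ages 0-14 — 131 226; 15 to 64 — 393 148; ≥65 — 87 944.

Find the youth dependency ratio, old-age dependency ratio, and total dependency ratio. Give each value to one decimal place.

Youth dependency ratio = 131 226 / 393 148 × 100 = 33.4
Old-age dependency ratio = 87 944 / 393 148 × 100 = 22.4
Total dependency ratio = (131 226 + 87 944) / 393 148 × 100 = 219 170 / 393 148 × 100 = 55.7

Youth dependency ratio: 33.4
Old-age dependency ratio: 22.4
Total dependency ratio: 55.7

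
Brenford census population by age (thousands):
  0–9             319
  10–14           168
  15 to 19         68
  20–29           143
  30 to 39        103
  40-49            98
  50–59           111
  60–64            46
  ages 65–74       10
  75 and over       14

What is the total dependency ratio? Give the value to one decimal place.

0–14: 319 + 168 = 487
15–64: 68 + 143 + 103 + 98 + 111 + 46 = 569
65+: 10 + 14 = 24
Total dependency ratio = (487 + 24) / 569 × 100 = 511 / 569 × 100 = 89.8

Total dependency ratio: 89.8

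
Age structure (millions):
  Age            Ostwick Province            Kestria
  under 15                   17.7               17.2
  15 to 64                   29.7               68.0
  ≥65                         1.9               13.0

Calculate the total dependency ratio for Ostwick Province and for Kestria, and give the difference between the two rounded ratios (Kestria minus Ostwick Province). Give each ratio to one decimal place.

Ostwick Province: 66.0
Kestria: 44.4
Difference: -21.6

Ostwick Province: (17.7 + 1.9) / 29.7 × 100 = 19.6 / 29.7 × 100 = 66.0
Kestria: (17.2 + 13.0) / 68.0 × 100 = 30.2 / 68.0 × 100 = 44.4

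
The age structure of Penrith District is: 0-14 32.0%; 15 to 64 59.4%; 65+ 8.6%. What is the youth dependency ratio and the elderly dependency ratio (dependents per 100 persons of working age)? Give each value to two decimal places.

Youth dependency ratio = 32.0 / 59.4 × 100 = 53.87
Old-age dependency ratio = 8.6 / 59.4 × 100 = 14.48

Youth dependency ratio: 53.87
Old-age dependency ratio: 14.48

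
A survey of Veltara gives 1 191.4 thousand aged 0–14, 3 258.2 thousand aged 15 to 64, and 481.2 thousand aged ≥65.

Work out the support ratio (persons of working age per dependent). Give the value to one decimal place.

Support ratio: 1.9

Support ratio = 3 258.2 / (1 191.4 + 481.2) = 3 258.2 / 1 672.6 = 1.9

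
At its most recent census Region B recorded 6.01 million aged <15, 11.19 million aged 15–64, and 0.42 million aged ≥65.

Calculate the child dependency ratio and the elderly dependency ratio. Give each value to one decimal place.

Youth dependency ratio: 53.7
Old-age dependency ratio: 3.8

Youth dependency ratio = 6.01 / 11.19 × 100 = 53.7
Old-age dependency ratio = 0.42 / 11.19 × 100 = 3.8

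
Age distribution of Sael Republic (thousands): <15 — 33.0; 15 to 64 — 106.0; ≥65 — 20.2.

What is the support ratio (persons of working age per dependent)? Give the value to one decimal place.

Support ratio: 2.0

Support ratio = 106.0 / (33.0 + 20.2) = 106.0 / 53.2 = 2.0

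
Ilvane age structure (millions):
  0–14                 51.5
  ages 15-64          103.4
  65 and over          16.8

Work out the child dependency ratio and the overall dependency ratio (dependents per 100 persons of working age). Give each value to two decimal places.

Youth dependency ratio = 51.5 / 103.4 × 100 = 49.81
Total dependency ratio = (51.5 + 16.8) / 103.4 × 100 = 68.3 / 103.4 × 100 = 66.05

Youth dependency ratio: 49.81
Total dependency ratio: 66.05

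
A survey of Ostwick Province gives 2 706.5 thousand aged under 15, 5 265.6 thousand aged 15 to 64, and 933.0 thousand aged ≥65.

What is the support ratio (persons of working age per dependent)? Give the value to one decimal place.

Support ratio: 1.4

Support ratio = 5 265.6 / (2 706.5 + 933.0) = 5 265.6 / 3 639.5 = 1.4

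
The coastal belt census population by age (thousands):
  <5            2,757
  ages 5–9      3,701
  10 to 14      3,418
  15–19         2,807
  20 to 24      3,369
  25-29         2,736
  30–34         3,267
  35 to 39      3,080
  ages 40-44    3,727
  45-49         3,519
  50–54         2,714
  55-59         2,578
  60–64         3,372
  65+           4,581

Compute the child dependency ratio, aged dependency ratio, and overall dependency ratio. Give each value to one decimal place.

0–14: 2,757 + 3,701 + 3,418 = 9,876
15–64: 2,807 + 3,369 + 2,736 + 3,267 + 3,080 + 3,727 + 3,519 + 2,714 + 2,578 + 3,372 = 31,169
65+: 4,581
Youth dependency ratio = 9,876 / 31,169 × 100 = 31.7
Old-age dependency ratio = 4,581 / 31,169 × 100 = 14.7
Total dependency ratio = (9,876 + 4,581) / 31,169 × 100 = 14,457 / 31,169 × 100 = 46.4

Youth dependency ratio: 31.7
Old-age dependency ratio: 14.7
Total dependency ratio: 46.4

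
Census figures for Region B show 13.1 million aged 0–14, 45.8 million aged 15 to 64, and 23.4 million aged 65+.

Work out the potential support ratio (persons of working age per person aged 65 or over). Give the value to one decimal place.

Potential support ratio = 45.8 / 23.4 = 2.0

Potential support ratio: 2.0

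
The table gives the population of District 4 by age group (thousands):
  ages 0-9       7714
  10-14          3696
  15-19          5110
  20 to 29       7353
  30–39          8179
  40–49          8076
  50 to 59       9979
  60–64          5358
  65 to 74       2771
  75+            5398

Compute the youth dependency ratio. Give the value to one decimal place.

Youth dependency ratio: 25.9

0–14: 7714 + 3696 = 11410
15–64: 5110 + 7353 + 8179 + 8076 + 9979 + 5358 = 44055
65+: 2771 + 5398 = 8169
Youth dependency ratio = 11410 / 44055 × 100 = 25.9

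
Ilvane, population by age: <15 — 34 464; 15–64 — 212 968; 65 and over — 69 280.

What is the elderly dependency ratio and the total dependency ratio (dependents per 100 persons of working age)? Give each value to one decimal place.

Old-age dependency ratio = 69 280 / 212 968 × 100 = 32.5
Total dependency ratio = (34 464 + 69 280) / 212 968 × 100 = 103 744 / 212 968 × 100 = 48.7

Old-age dependency ratio: 32.5
Total dependency ratio: 48.7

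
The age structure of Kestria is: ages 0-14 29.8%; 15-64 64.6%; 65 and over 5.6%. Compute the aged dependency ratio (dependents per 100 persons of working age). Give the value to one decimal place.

Old-age dependency ratio: 8.7

Old-age dependency ratio = 5.6 / 64.6 × 100 = 8.7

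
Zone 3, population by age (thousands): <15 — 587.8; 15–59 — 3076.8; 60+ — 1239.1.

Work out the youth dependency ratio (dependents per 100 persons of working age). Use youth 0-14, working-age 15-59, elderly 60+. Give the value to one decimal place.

Youth dependency ratio: 19.1

Youth dependency ratio = 587.8 / 3076.8 × 100 = 19.1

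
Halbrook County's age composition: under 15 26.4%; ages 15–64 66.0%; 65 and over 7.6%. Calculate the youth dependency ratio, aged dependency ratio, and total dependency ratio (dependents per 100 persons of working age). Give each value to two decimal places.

Youth dependency ratio = 26.4 / 66.0 × 100 = 40.00
Old-age dependency ratio = 7.6 / 66.0 × 100 = 11.52
Total dependency ratio = (26.4 + 7.6) / 66.0 × 100 = 34.0 / 66.0 × 100 = 51.52

Youth dependency ratio: 40.00
Old-age dependency ratio: 11.52
Total dependency ratio: 51.52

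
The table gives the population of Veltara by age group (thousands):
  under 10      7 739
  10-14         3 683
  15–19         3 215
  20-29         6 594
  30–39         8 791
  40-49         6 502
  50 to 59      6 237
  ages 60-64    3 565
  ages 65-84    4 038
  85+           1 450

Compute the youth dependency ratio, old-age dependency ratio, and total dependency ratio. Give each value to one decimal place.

Youth dependency ratio: 32.7
Old-age dependency ratio: 15.7
Total dependency ratio: 48.4

0–14: 7 739 + 3 683 = 11 422
15–64: 3 215 + 6 594 + 8 791 + 6 502 + 6 237 + 3 565 = 34 904
65+: 4 038 + 1 450 = 5 488
Youth dependency ratio = 11 422 / 34 904 × 100 = 32.7
Old-age dependency ratio = 5 488 / 34 904 × 100 = 15.7
Total dependency ratio = (11 422 + 5 488) / 34 904 × 100 = 16 910 / 34 904 × 100 = 48.4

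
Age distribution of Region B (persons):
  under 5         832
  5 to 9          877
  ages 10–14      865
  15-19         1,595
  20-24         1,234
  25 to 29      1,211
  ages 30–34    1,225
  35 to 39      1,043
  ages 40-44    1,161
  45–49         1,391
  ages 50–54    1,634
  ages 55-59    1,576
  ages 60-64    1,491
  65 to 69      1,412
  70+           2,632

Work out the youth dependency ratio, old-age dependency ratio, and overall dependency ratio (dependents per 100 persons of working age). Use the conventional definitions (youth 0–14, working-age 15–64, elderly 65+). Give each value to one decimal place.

Youth dependency ratio: 19.0
Old-age dependency ratio: 29.8
Total dependency ratio: 48.8

0–14: 832 + 877 + 865 = 2,574
15–64: 1,595 + 1,234 + 1,211 + 1,225 + 1,043 + 1,161 + 1,391 + 1,634 + 1,576 + 1,491 = 13,561
65+: 1,412 + 2,632 = 4,044
Youth dependency ratio = 2,574 / 13,561 × 100 = 19.0
Old-age dependency ratio = 4,044 / 13,561 × 100 = 29.8
Total dependency ratio = (2,574 + 4,044) / 13,561 × 100 = 6,618 / 13,561 × 100 = 48.8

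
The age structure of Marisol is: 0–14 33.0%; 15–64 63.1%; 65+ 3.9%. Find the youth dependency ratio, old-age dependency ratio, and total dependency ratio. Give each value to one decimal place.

Youth dependency ratio = 33.0 / 63.1 × 100 = 52.3
Old-age dependency ratio = 3.9 / 63.1 × 100 = 6.2
Total dependency ratio = (33.0 + 3.9) / 63.1 × 100 = 36.9 / 63.1 × 100 = 58.5

Youth dependency ratio: 52.3
Old-age dependency ratio: 6.2
Total dependency ratio: 58.5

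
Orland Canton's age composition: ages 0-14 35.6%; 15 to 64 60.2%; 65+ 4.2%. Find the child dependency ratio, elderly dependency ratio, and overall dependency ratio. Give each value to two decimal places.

Youth dependency ratio: 59.14
Old-age dependency ratio: 6.98
Total dependency ratio: 66.11

Youth dependency ratio = 35.6 / 60.2 × 100 = 59.14
Old-age dependency ratio = 4.2 / 60.2 × 100 = 6.98
Total dependency ratio = (35.6 + 4.2) / 60.2 × 100 = 39.8 / 60.2 × 100 = 66.11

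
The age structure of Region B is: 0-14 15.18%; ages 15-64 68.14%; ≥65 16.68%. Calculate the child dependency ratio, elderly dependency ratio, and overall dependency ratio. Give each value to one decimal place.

Youth dependency ratio = 15.18 / 68.14 × 100 = 22.3
Old-age dependency ratio = 16.68 / 68.14 × 100 = 24.5
Total dependency ratio = (15.18 + 16.68) / 68.14 × 100 = 31.86 / 68.14 × 100 = 46.8

Youth dependency ratio: 22.3
Old-age dependency ratio: 24.5
Total dependency ratio: 46.8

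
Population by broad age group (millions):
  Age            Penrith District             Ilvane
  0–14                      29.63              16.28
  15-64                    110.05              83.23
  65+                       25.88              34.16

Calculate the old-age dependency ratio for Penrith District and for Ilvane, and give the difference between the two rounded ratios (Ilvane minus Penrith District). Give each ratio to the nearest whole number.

Penrith District: 24
Ilvane: 41
Difference: +17

Penrith District: 25.88 / 110.05 × 100 = 24
Ilvane: 34.16 / 83.23 × 100 = 41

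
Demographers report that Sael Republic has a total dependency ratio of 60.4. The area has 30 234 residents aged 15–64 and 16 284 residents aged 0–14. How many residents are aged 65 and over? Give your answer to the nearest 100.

Total dependency ratio = (youth + elderly) / working-age × 100
60.4 = (16 284 + E) / 30 234 × 100
⇒ 2 000

Aged 65 and over: 2 000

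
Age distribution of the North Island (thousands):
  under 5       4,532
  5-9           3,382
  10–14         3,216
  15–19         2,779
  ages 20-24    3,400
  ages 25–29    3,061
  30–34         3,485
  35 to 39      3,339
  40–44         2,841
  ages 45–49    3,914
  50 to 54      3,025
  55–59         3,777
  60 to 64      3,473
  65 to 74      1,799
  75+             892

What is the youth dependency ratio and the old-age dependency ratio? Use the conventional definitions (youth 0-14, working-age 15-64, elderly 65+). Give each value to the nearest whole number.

Youth dependency ratio: 34
Old-age dependency ratio: 8

0–14: 4,532 + 3,382 + 3,216 = 11,130
15–64: 2,779 + 3,400 + 3,061 + 3,485 + 3,339 + 2,841 + 3,914 + 3,025 + 3,777 + 3,473 = 33,094
65+: 1,799 + 892 = 2,691
Youth dependency ratio = 11,130 / 33,094 × 100 = 34
Old-age dependency ratio = 2,691 / 33,094 × 100 = 8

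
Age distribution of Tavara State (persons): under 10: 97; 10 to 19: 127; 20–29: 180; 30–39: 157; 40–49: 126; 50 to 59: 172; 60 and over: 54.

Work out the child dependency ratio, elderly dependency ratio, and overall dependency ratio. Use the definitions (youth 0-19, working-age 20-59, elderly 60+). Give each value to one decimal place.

0–19: 97 + 127 = 224
20–59: 180 + 157 + 126 + 172 = 635
60+: 54
Youth dependency ratio = 224 / 635 × 100 = 35.3
Old-age dependency ratio = 54 / 635 × 100 = 8.5
Total dependency ratio = (224 + 54) / 635 × 100 = 278 / 635 × 100 = 43.8

Youth dependency ratio: 35.3
Old-age dependency ratio: 8.5
Total dependency ratio: 43.8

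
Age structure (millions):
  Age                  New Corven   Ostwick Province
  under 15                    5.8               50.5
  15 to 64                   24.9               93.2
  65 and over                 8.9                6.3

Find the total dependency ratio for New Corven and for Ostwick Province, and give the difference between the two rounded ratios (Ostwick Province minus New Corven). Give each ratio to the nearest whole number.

New Corven: (5.8 + 8.9) / 24.9 × 100 = 14.7 / 24.9 × 100 = 59
Ostwick Province: (50.5 + 6.3) / 93.2 × 100 = 56.8 / 93.2 × 100 = 61

New Corven: 59
Ostwick Province: 61
Difference: +2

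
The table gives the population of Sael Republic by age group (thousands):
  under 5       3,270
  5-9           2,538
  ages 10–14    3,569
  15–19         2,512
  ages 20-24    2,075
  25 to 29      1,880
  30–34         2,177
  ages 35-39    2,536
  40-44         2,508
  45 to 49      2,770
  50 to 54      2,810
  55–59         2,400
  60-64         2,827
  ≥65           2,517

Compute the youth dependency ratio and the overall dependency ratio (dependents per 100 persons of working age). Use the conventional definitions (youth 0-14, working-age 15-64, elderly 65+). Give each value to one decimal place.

Youth dependency ratio: 38.3
Total dependency ratio: 48.6

0–14: 3,270 + 2,538 + 3,569 = 9,377
15–64: 2,512 + 2,075 + 1,880 + 2,177 + 2,536 + 2,508 + 2,770 + 2,810 + 2,400 + 2,827 = 24,495
65+: 2,517
Youth dependency ratio = 9,377 / 24,495 × 100 = 38.3
Total dependency ratio = (9,377 + 2,517) / 24,495 × 100 = 11,894 / 24,495 × 100 = 48.6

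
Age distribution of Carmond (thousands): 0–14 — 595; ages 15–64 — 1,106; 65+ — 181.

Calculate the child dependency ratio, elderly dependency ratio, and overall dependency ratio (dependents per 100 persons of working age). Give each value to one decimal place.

Youth dependency ratio: 53.8
Old-age dependency ratio: 16.4
Total dependency ratio: 70.2

Youth dependency ratio = 595 / 1,106 × 100 = 53.8
Old-age dependency ratio = 181 / 1,106 × 100 = 16.4
Total dependency ratio = (595 + 181) / 1,106 × 100 = 776 / 1,106 × 100 = 70.2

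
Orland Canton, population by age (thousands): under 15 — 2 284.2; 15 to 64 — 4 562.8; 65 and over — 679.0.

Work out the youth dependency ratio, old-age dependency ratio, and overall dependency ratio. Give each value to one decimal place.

Youth dependency ratio = 2 284.2 / 4 562.8 × 100 = 50.1
Old-age dependency ratio = 679.0 / 4 562.8 × 100 = 14.9
Total dependency ratio = (2 284.2 + 679.0) / 4 562.8 × 100 = 2 963.2 / 4 562.8 × 100 = 64.9

Youth dependency ratio: 50.1
Old-age dependency ratio: 14.9
Total dependency ratio: 64.9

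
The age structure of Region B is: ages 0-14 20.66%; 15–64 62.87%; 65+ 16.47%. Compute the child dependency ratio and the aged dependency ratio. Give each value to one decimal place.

Youth dependency ratio = 20.66 / 62.87 × 100 = 32.9
Old-age dependency ratio = 16.47 / 62.87 × 100 = 26.2

Youth dependency ratio: 32.9
Old-age dependency ratio: 26.2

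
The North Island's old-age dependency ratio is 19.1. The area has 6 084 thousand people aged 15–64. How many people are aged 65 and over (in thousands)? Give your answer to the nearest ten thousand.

Old-age dependency ratio = elderly / working-age × 100
19.1 = E / 6 084 × 100
⇒ 1 160

Aged 65 and over: 1 160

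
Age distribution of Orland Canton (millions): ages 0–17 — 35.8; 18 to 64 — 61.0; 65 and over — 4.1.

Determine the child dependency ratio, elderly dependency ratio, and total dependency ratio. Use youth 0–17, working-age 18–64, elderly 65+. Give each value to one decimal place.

Youth dependency ratio = 35.8 / 61.0 × 100 = 58.7
Old-age dependency ratio = 4.1 / 61.0 × 100 = 6.7
Total dependency ratio = (35.8 + 4.1) / 61.0 × 100 = 39.9 / 61.0 × 100 = 65.4

Youth dependency ratio: 58.7
Old-age dependency ratio: 6.7
Total dependency ratio: 65.4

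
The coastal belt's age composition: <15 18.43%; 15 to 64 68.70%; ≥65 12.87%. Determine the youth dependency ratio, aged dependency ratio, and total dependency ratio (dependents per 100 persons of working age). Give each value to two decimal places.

Youth dependency ratio: 26.83
Old-age dependency ratio: 18.73
Total dependency ratio: 45.56

Youth dependency ratio = 18.43 / 68.70 × 100 = 26.83
Old-age dependency ratio = 12.87 / 68.70 × 100 = 18.73
Total dependency ratio = (18.43 + 12.87) / 68.70 × 100 = 31.30 / 68.70 × 100 = 45.56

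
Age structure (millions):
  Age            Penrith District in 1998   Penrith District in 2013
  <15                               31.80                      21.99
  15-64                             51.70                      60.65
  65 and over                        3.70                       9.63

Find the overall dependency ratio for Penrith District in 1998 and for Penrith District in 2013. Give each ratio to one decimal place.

Penrith District in 1998: (31.80 + 3.70) / 51.70 × 100 = 35.50 / 51.70 × 100 = 68.7
Penrith District in 2013: (21.99 + 9.63) / 60.65 × 100 = 31.62 / 60.65 × 100 = 52.1

Penrith District in 1998: 68.7
Penrith District in 2013: 52.1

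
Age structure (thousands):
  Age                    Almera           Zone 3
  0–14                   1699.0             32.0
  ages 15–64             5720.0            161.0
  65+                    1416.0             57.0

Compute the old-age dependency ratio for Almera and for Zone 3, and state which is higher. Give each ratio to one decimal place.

Almera: 24.8
Zone 3: 35.4
Higher: Zone 3

Almera: 1416.0 / 5720.0 × 100 = 24.8
Zone 3: 57.0 / 161.0 × 100 = 35.4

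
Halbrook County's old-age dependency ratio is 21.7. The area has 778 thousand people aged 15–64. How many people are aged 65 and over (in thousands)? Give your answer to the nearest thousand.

Old-age dependency ratio = elderly / working-age × 100
21.7 = E / 778 × 100
⇒ 169

Aged 65 and over: 169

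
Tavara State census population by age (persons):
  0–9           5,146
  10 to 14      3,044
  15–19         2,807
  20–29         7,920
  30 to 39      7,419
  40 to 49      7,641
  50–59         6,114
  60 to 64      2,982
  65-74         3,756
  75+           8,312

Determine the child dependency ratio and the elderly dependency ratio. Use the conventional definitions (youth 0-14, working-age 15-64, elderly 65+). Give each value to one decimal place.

Youth dependency ratio: 23.5
Old-age dependency ratio: 34.6

0–14: 5,146 + 3,044 = 8,190
15–64: 2,807 + 7,920 + 7,419 + 7,641 + 6,114 + 2,982 = 34,883
65+: 3,756 + 8,312 = 12,068
Youth dependency ratio = 8,190 / 34,883 × 100 = 23.5
Old-age dependency ratio = 12,068 / 34,883 × 100 = 34.6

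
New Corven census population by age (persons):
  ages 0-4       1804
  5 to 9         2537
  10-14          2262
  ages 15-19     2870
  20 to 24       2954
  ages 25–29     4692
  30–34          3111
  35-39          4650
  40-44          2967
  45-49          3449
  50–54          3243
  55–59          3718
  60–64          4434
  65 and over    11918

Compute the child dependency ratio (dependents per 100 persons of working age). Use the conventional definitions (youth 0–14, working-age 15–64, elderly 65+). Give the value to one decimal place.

0–14: 1804 + 2537 + 2262 = 6603
15–64: 2870 + 2954 + 4692 + 3111 + 4650 + 2967 + 3449 + 3243 + 3718 + 4434 = 36088
65+: 11918
Youth dependency ratio = 6603 / 36088 × 100 = 18.3

Youth dependency ratio: 18.3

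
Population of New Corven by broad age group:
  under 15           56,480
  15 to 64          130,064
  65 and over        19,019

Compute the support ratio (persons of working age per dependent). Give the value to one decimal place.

Support ratio = 130,064 / (56,480 + 19,019) = 130,064 / 75,499 = 1.7

Support ratio: 1.7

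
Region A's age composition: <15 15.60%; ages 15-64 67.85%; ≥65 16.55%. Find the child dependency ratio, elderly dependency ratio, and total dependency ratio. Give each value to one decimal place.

Youth dependency ratio = 15.60 / 67.85 × 100 = 23.0
Old-age dependency ratio = 16.55 / 67.85 × 100 = 24.4
Total dependency ratio = (15.60 + 16.55) / 67.85 × 100 = 32.15 / 67.85 × 100 = 47.4

Youth dependency ratio: 23.0
Old-age dependency ratio: 24.4
Total dependency ratio: 47.4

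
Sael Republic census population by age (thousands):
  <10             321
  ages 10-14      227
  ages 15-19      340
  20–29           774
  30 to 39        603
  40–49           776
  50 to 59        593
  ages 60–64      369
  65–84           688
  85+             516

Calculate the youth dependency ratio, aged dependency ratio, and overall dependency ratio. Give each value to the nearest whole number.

Youth dependency ratio: 16
Old-age dependency ratio: 35
Total dependency ratio: 51

0–14: 321 + 227 = 548
15–64: 340 + 774 + 603 + 776 + 593 + 369 = 3 455
65+: 688 + 516 = 1 204
Youth dependency ratio = 548 / 3 455 × 100 = 16
Old-age dependency ratio = 1 204 / 3 455 × 100 = 35
Total dependency ratio = (548 + 1 204) / 3 455 × 100 = 1 752 / 3 455 × 100 = 51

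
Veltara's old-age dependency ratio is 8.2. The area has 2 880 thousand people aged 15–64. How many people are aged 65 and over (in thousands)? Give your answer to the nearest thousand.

Aged 65 and over: 236

Old-age dependency ratio = elderly / working-age × 100
8.2 = E / 2 880 × 100
⇒ 236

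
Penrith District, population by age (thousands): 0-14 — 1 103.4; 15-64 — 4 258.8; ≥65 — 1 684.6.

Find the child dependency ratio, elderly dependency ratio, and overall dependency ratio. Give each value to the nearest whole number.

Youth dependency ratio = 1 103.4 / 4 258.8 × 100 = 26
Old-age dependency ratio = 1 684.6 / 4 258.8 × 100 = 40
Total dependency ratio = (1 103.4 + 1 684.6) / 4 258.8 × 100 = 2 788.0 / 4 258.8 × 100 = 65

Youth dependency ratio: 26
Old-age dependency ratio: 40
Total dependency ratio: 65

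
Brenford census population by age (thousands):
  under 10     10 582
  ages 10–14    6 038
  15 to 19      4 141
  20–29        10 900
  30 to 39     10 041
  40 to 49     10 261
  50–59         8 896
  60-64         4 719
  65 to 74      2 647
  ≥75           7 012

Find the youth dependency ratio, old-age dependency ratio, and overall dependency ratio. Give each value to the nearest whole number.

0–14: 10 582 + 6 038 = 16 620
15–64: 4 141 + 10 900 + 10 041 + 10 261 + 8 896 + 4 719 = 48 958
65+: 2 647 + 7 012 = 9 659
Youth dependency ratio = 16 620 / 48 958 × 100 = 34
Old-age dependency ratio = 9 659 / 48 958 × 100 = 20
Total dependency ratio = (16 620 + 9 659) / 48 958 × 100 = 26 279 / 48 958 × 100 = 54

Youth dependency ratio: 34
Old-age dependency ratio: 20
Total dependency ratio: 54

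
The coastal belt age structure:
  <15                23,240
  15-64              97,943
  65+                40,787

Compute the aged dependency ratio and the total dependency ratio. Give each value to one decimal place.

Old-age dependency ratio = 40,787 / 97,943 × 100 = 41.6
Total dependency ratio = (23,240 + 40,787) / 97,943 × 100 = 64,027 / 97,943 × 100 = 65.4

Old-age dependency ratio: 41.6
Total dependency ratio: 65.4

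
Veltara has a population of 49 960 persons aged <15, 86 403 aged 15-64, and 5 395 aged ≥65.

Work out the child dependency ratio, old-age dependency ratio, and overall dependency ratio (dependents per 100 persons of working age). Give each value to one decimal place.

Youth dependency ratio = 49 960 / 86 403 × 100 = 57.8
Old-age dependency ratio = 5 395 / 86 403 × 100 = 6.2
Total dependency ratio = (49 960 + 5 395) / 86 403 × 100 = 55 355 / 86 403 × 100 = 64.1

Youth dependency ratio: 57.8
Old-age dependency ratio: 6.2
Total dependency ratio: 64.1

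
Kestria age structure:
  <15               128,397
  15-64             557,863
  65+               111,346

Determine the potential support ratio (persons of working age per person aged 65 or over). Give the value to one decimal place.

Potential support ratio: 5.0

Potential support ratio = 557,863 / 111,346 = 5.0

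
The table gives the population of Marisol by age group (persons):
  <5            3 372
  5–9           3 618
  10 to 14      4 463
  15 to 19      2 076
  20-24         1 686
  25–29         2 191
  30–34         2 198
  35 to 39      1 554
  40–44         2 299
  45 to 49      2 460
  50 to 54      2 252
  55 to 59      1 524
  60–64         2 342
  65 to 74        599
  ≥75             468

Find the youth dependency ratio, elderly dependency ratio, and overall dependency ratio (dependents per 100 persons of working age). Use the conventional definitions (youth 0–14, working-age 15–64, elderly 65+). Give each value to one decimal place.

Youth dependency ratio: 55.6
Old-age dependency ratio: 5.2
Total dependency ratio: 60.8

0–14: 3 372 + 3 618 + 4 463 = 11 453
15–64: 2 076 + 1 686 + 2 191 + 2 198 + 1 554 + 2 299 + 2 460 + 2 252 + 1 524 + 2 342 = 20 582
65+: 599 + 468 = 1 067
Youth dependency ratio = 11 453 / 20 582 × 100 = 55.6
Old-age dependency ratio = 1 067 / 20 582 × 100 = 5.2
Total dependency ratio = (11 453 + 1 067) / 20 582 × 100 = 12 520 / 20 582 × 100 = 60.8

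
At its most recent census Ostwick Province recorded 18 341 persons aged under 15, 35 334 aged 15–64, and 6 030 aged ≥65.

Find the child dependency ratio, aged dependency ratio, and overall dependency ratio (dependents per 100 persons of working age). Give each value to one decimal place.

Youth dependency ratio = 18 341 / 35 334 × 100 = 51.9
Old-age dependency ratio = 6 030 / 35 334 × 100 = 17.1
Total dependency ratio = (18 341 + 6 030) / 35 334 × 100 = 24 371 / 35 334 × 100 = 69.0

Youth dependency ratio: 51.9
Old-age dependency ratio: 17.1
Total dependency ratio: 69.0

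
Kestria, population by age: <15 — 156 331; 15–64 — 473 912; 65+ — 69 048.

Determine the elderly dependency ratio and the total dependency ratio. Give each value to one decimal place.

Old-age dependency ratio: 14.6
Total dependency ratio: 47.6

Old-age dependency ratio = 69 048 / 473 912 × 100 = 14.6
Total dependency ratio = (156 331 + 69 048) / 473 912 × 100 = 225 379 / 473 912 × 100 = 47.6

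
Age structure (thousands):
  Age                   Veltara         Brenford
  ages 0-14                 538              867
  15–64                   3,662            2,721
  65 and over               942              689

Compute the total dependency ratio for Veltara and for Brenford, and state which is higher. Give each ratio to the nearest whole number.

Veltara: (538 + 942) / 3,662 × 100 = 1,480 / 3,662 × 100 = 40
Brenford: (867 + 689) / 2,721 × 100 = 1,556 / 2,721 × 100 = 57

Veltara: 40
Brenford: 57
Higher: Brenford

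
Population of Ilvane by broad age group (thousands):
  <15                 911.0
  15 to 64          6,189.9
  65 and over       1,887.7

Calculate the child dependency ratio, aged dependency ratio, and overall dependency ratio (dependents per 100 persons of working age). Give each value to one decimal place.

Youth dependency ratio = 911.0 / 6,189.9 × 100 = 14.7
Old-age dependency ratio = 1,887.7 / 6,189.9 × 100 = 30.5
Total dependency ratio = (911.0 + 1,887.7) / 6,189.9 × 100 = 2,798.7 / 6,189.9 × 100 = 45.2

Youth dependency ratio: 14.7
Old-age dependency ratio: 30.5
Total dependency ratio: 45.2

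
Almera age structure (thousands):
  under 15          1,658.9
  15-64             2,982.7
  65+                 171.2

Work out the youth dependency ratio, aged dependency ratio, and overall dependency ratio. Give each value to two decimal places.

Youth dependency ratio: 55.62
Old-age dependency ratio: 5.74
Total dependency ratio: 61.36

Youth dependency ratio = 1,658.9 / 2,982.7 × 100 = 55.62
Old-age dependency ratio = 171.2 / 2,982.7 × 100 = 5.74
Total dependency ratio = (1,658.9 + 171.2) / 2,982.7 × 100 = 1,830.1 / 2,982.7 × 100 = 61.36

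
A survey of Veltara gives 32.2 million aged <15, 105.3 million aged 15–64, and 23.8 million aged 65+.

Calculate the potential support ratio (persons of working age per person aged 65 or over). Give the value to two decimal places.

Potential support ratio = 105.3 / 23.8 = 4.42

Potential support ratio: 4.42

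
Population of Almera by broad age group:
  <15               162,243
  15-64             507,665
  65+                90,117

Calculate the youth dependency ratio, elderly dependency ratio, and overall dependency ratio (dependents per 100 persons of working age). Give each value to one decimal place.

Youth dependency ratio = 162,243 / 507,665 × 100 = 32.0
Old-age dependency ratio = 90,117 / 507,665 × 100 = 17.8
Total dependency ratio = (162,243 + 90,117) / 507,665 × 100 = 252,360 / 507,665 × 100 = 49.7

Youth dependency ratio: 32.0
Old-age dependency ratio: 17.8
Total dependency ratio: 49.7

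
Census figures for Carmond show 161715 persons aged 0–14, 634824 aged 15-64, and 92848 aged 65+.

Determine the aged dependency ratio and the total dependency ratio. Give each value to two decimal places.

Old-age dependency ratio = 92848 / 634824 × 100 = 14.63
Total dependency ratio = (161715 + 92848) / 634824 × 100 = 254563 / 634824 × 100 = 40.10

Old-age dependency ratio: 14.63
Total dependency ratio: 40.10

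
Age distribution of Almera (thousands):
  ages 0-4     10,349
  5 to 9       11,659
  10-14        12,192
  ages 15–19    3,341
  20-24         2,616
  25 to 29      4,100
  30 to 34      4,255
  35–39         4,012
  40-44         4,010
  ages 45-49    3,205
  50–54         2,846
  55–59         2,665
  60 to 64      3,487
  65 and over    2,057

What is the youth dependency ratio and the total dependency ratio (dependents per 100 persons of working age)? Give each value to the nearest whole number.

Youth dependency ratio: 99
Total dependency ratio: 105

0–14: 10,349 + 11,659 + 12,192 = 34,200
15–64: 3,341 + 2,616 + 4,100 + 4,255 + 4,012 + 4,010 + 3,205 + 2,846 + 2,665 + 3,487 = 34,537
65+: 2,057
Youth dependency ratio = 34,200 / 34,537 × 100 = 99
Total dependency ratio = (34,200 + 2,057) / 34,537 × 100 = 36,257 / 34,537 × 100 = 105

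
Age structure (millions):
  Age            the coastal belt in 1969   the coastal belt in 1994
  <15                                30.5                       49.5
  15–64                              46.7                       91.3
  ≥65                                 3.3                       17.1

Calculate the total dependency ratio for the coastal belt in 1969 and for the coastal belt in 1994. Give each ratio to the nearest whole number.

the coastal belt in 1969: 72
the coastal belt in 1994: 73

the coastal belt in 1969: (30.5 + 3.3) / 46.7 × 100 = 33.8 / 46.7 × 100 = 72
the coastal belt in 1994: (49.5 + 17.1) / 91.3 × 100 = 66.6 / 91.3 × 100 = 73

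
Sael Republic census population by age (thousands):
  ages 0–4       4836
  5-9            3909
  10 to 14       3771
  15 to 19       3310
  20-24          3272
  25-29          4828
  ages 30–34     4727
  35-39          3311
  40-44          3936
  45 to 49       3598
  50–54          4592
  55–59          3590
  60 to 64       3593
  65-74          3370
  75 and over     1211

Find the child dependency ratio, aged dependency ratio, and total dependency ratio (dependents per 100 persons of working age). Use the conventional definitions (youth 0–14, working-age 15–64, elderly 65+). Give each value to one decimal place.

0–14: 4836 + 3909 + 3771 = 12516
15–64: 3310 + 3272 + 4828 + 4727 + 3311 + 3936 + 3598 + 4592 + 3590 + 3593 = 38757
65+: 3370 + 1211 = 4581
Youth dependency ratio = 12516 / 38757 × 100 = 32.3
Old-age dependency ratio = 4581 / 38757 × 100 = 11.8
Total dependency ratio = (12516 + 4581) / 38757 × 100 = 17097 / 38757 × 100 = 44.1

Youth dependency ratio: 32.3
Old-age dependency ratio: 11.8
Total dependency ratio: 44.1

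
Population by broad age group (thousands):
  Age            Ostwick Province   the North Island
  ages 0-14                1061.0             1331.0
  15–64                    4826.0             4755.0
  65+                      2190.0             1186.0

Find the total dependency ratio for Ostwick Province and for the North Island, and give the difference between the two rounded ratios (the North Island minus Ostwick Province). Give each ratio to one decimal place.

Ostwick Province: (1061.0 + 2190.0) / 4826.0 × 100 = 3251.0 / 4826.0 × 100 = 67.4
the North Island: (1331.0 + 1186.0) / 4755.0 × 100 = 2517.0 / 4755.0 × 100 = 52.9

Ostwick Province: 67.4
the North Island: 52.9
Difference: -14.5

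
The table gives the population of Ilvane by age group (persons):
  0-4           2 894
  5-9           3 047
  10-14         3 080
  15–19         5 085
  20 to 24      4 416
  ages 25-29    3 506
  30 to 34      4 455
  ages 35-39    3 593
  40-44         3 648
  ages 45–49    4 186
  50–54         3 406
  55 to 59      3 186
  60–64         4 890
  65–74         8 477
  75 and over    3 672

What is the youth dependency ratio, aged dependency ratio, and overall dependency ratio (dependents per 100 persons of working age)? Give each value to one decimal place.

Youth dependency ratio: 22.3
Old-age dependency ratio: 30.1
Total dependency ratio: 52.4

0–14: 2 894 + 3 047 + 3 080 = 9 021
15–64: 5 085 + 4 416 + 3 506 + 4 455 + 3 593 + 3 648 + 4 186 + 3 406 + 3 186 + 4 890 = 40 371
65+: 8 477 + 3 672 = 12 149
Youth dependency ratio = 9 021 / 40 371 × 100 = 22.3
Old-age dependency ratio = 12 149 / 40 371 × 100 = 30.1
Total dependency ratio = (9 021 + 12 149) / 40 371 × 100 = 21 170 / 40 371 × 100 = 52.4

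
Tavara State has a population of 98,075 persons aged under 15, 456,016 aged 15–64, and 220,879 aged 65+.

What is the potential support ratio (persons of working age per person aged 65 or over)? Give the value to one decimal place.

Potential support ratio = 456,016 / 220,879 = 2.1

Potential support ratio: 2.1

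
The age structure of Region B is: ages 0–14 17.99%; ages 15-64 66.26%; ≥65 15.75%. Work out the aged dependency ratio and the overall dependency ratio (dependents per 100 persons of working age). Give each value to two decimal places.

Old-age dependency ratio: 23.77
Total dependency ratio: 50.92

Old-age dependency ratio = 15.75 / 66.26 × 100 = 23.77
Total dependency ratio = (17.99 + 15.75) / 66.26 × 100 = 33.74 / 66.26 × 100 = 50.92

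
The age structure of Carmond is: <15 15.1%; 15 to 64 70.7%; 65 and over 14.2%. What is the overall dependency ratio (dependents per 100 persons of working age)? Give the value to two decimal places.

Total dependency ratio = (15.1 + 14.2) / 70.7 × 100 = 29.3 / 70.7 × 100 = 41.44

Total dependency ratio: 41.44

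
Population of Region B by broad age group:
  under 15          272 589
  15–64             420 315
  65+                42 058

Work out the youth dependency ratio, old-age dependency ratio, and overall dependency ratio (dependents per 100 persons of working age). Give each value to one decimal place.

Youth dependency ratio: 64.9
Old-age dependency ratio: 10.0
Total dependency ratio: 74.9

Youth dependency ratio = 272 589 / 420 315 × 100 = 64.9
Old-age dependency ratio = 42 058 / 420 315 × 100 = 10.0
Total dependency ratio = (272 589 + 42 058) / 420 315 × 100 = 314 647 / 420 315 × 100 = 74.9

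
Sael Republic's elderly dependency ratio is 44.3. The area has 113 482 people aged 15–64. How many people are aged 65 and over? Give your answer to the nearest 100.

Old-age dependency ratio = elderly / working-age × 100
44.3 = E / 113 482 × 100
⇒ 50 300

Aged 65 and over: 50 300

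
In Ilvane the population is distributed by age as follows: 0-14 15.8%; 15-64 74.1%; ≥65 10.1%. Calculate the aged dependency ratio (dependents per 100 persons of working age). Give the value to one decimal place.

Old-age dependency ratio = 10.1 / 74.1 × 100 = 13.6

Old-age dependency ratio: 13.6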